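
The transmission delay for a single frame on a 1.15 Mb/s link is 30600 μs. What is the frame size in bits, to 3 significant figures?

L = R × t_tx = 1150000 b/s × 0.0306 s = 35190 bits.

35200 bits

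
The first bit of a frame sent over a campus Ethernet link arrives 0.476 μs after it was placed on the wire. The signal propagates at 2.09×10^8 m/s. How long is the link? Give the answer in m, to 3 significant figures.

d = s × t_prop = 209000000 × 4.76e-07 = 99.5 m.

99.5 m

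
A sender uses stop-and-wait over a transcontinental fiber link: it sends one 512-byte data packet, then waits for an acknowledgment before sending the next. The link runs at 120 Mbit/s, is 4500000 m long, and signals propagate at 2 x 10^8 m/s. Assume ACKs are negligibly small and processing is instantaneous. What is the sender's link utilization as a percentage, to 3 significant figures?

t_tx = L/R = 4096/120000000 = 3.41333e-05 s.
t_prop = 4500000/200000000 = 0.0225 s; RTT = 0.045 s.
Cycle = t_tx + RTT = 0.0450341 s.
Utilization = t_tx / cycle = 3.41333e-05/0.0450341 = 0.0758 %.

0.0758 %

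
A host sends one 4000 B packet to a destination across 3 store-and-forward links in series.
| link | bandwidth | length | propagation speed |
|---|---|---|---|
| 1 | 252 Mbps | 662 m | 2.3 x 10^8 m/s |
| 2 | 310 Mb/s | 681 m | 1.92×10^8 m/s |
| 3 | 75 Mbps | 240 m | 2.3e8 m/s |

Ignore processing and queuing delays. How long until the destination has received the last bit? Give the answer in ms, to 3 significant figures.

L = 4000 × 8 = 32000 bits.
Transmission delays (L/R per hop): 0.126984, 0.103226, 0.426667 ms; sum = 0.656877 ms.
Propagation delays (d/s per hop): 0.00287826, 0.00354688, 0.00104348 ms; sum = 0.00746861 ms.
End-to-end = 0.664 ms.

0.664 ms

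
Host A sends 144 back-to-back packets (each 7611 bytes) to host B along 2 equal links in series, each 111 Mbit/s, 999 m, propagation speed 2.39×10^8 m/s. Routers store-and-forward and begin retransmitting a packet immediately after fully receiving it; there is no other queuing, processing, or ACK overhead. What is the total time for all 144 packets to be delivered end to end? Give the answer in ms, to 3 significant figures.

79.5 ms

Per-hop transmission t_tx = L/R = 60888/111000000 = 0.548541 ms.
Per-hop propagation t_prop = 999/239000000 = 0.00417992 ms.
Pipeline fill: first packet needs 2·t_tx to clear all hops; remaining 143 packets each add one t_tx.
Total = (2+144-1)·t_tx + 2·t_prop = 145·0.548541 + 2·0.00417992 = 79.5 ms.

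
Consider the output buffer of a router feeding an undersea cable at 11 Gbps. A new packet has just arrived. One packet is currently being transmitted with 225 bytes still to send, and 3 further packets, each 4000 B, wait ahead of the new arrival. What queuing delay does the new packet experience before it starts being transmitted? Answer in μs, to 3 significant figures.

Each queued packet: L/R = 32000/11000000000 = 2.90909 μs.
3 queued → 8.72727 μs.
Plus remaining 1800 bits of current packet: 0.163636 μs.
Queuing delay = 8.89 μs.

8.89 μs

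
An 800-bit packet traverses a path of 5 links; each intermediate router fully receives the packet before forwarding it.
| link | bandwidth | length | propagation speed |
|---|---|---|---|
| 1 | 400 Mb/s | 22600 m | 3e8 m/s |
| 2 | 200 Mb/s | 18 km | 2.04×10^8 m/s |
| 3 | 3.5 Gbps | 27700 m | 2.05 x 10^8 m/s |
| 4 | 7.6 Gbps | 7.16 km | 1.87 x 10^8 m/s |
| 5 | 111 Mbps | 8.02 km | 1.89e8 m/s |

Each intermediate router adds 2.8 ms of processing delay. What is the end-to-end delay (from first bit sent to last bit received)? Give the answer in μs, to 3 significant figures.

11600 μs

Transmission delays (L/R per hop): 2, 4, 0.228571, 0.105263, 7.20721 μs; sum = 13.541 μs.
Propagation delays (d/s per hop): 75.3333, 88.2353, 135.122, 38.2888, 42.4339 μs; sum = 379.413 μs.
Processing at 4 router(s): 4 × 2.8 ms = 11200 μs.
End-to-end = 11600 μs.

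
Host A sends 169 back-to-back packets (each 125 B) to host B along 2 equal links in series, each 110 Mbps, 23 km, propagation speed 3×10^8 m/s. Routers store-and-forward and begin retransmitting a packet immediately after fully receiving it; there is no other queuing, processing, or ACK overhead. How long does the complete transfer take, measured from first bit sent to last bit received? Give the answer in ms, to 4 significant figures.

Per-hop transmission t_tx = L/R = 1000/110000000 = 0.00909091 ms.
Per-hop propagation t_prop = 23000/300000000 = 0.0766667 ms.
Pipeline fill: first packet needs 2·t_tx to clear all hops; remaining 168 packets each add one t_tx.
Total = (2+169-1)·t_tx + 2·t_prop = 170·0.00909091 + 2·0.0766667 = 1.699 ms.

1.699 ms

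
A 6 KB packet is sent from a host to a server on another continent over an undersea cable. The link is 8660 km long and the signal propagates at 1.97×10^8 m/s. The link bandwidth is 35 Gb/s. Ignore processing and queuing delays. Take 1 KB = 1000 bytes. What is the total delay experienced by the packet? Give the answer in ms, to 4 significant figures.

L = 48000 bits.
Transmission delay = L/R = 48000 / 35000000000 = 0.00137143 ms.
Propagation delay = d/s = 8660000 m / 197000000 m/s = 43.9594 ms.
Total = 43.96 ms.

43.96 ms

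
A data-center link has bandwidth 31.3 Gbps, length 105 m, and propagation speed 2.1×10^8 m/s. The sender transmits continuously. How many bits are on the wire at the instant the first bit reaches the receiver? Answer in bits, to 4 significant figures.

15650 bits

Propagation delay = 105 / 210000000 = 5e-07 s.
BDP = R × t_prop = 31300000000 × 5e-07 = 15650 bits.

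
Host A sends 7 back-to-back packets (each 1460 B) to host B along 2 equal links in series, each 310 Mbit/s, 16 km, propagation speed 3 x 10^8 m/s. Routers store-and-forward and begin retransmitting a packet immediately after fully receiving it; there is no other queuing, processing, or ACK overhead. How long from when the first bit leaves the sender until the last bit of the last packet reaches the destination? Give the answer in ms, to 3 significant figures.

0.408 ms

Per-hop transmission t_tx = L/R = 11680/310000000 = 0.0376774 ms.
Per-hop propagation t_prop = 16000/300000000 = 0.0533333 ms.
Pipeline fill: first packet needs 2·t_tx to clear all hops; remaining 6 packets each add one t_tx.
Total = (2+7-1)·t_tx + 2·t_prop = 8·0.0376774 + 2·0.0533333 = 0.408 ms.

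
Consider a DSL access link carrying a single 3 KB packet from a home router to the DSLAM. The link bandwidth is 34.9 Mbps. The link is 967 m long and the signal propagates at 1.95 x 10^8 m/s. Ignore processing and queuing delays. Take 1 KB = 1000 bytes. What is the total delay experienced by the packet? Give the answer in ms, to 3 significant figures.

0.693 ms

L = 24000 bits.
Transmission delay = L/R = 24000 / 34900000 = 0.687679 ms.
Propagation delay = d/s = 967 m / 195000000 m/s = 0.00495897 ms.
Total = 0.693 ms.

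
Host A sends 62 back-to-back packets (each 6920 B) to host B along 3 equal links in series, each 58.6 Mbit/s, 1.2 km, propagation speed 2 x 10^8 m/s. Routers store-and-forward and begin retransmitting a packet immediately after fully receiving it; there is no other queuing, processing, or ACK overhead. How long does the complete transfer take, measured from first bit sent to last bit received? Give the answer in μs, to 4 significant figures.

60480 μs

Per-hop transmission t_tx = L/R = 55360/58600000 = 944.71 μs.
Per-hop propagation t_prop = 1200/200000000 = 6 μs.
Pipeline fill: first packet needs 3·t_tx to clear all hops; remaining 61 packets each add one t_tx.
Total = (3+62-1)·t_tx + 3·t_prop = 64·944.71 + 3·6 = 60480 μs.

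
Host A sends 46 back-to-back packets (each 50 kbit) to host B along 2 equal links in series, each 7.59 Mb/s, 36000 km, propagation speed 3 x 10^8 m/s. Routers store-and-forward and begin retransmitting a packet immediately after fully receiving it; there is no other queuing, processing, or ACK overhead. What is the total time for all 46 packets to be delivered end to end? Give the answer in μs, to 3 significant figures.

550000 μs

Per-hop transmission t_tx = L/R = 50000/7590000 = 6587.62 μs.
Per-hop propagation t_prop = 36000000/300000000 = 120000 μs.
Pipeline fill: first packet needs 2·t_tx to clear all hops; remaining 45 packets each add one t_tx.
Total = (2+46-1)·t_tx + 2·t_prop = 47·6587.62 + 2·120000 = 550000 μs.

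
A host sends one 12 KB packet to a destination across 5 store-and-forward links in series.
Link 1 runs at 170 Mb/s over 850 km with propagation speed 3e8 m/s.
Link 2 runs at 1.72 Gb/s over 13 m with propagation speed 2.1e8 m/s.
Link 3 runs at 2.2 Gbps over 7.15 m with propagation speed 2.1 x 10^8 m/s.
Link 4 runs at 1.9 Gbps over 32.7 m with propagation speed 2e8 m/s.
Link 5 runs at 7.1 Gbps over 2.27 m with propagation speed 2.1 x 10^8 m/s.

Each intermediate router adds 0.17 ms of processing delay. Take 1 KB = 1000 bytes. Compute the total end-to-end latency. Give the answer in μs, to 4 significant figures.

L = 96000 bits.
Transmission delays (L/R per hop): 564.706, 55.814, 43.6364, 50.5263, 13.5211 μs; sum = 728.204 μs.
Propagation delays (d/s per hop): 2833.33, 0.0619048, 0.0340476, 0.1635, 0.0108095 μs; sum = 2833.6 μs.
Processing at 4 router(s): 4 × 0.17 ms = 680 μs.
End-to-end = 4242 μs.

4242 μs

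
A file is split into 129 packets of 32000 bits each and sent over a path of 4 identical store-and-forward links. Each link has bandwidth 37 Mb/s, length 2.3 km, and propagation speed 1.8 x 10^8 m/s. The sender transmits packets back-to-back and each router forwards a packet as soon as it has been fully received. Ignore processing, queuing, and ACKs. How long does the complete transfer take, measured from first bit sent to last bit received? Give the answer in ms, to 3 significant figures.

114 ms

Per-hop transmission t_tx = L/R = 32000/37000000 = 0.864865 ms.
Per-hop propagation t_prop = 2300/180000000 = 0.0127778 ms.
Pipeline fill: first packet needs 4·t_tx to clear all hops; remaining 128 packets each add one t_tx.
Total = (4+129-1)·t_tx + 4·t_prop = 132·0.864865 + 4·0.0127778 = 114 ms.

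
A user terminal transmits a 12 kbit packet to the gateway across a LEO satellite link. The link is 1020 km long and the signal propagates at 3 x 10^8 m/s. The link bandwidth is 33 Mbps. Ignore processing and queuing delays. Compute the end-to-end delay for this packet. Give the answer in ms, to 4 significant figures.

3.764 ms

L = 12000 bits.
Transmission delay = L/R = 12000 / 33000000 = 0.363636 ms.
Propagation delay = d/s = 1020000 m / 300000000 m/s = 3.4 ms.
Total = 3.764 ms.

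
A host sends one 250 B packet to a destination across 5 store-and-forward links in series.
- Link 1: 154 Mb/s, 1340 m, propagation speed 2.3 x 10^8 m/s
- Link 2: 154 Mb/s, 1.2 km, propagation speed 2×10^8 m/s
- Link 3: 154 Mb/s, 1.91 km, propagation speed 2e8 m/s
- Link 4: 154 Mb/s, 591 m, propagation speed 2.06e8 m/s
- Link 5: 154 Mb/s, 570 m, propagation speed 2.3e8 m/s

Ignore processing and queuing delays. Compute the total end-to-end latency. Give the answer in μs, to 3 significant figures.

91.7 μs

L = 250 × 8 = 2000 bits.
Transmission delay per hop = L/R = 2000/154000000 = 12.987 μs; 5 hops → 64.9351 μs.
Propagation delays (d/s per hop): 5.82609, 6, 9.55, 2.86893, 2.47826 μs; sum = 26.7233 μs.
End-to-end = 91.7 μs.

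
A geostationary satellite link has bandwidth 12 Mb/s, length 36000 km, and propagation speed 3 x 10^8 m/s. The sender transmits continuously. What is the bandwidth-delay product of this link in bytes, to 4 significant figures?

180000 bytes

Propagation delay = 36000000 / 300000000 = 0.12 s.
BDP = R × t_prop = 12000000 × 0.12 = 1440000 bits.
In bytes: 1440000/8 = 180000 bytes.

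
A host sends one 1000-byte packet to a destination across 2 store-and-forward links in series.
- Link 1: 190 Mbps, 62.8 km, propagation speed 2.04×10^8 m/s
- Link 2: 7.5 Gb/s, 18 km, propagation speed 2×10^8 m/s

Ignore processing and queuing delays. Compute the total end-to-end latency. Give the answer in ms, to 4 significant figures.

0.4410 ms

L = 1000 × 8 = 8000 bits.
Transmission delays (L/R per hop): 0.0421053, 0.00106667 ms; sum = 0.0431719 ms.
Propagation delays (d/s per hop): 0.307843, 0.09 ms; sum = 0.397843 ms.
End-to-end = 0.4410 ms.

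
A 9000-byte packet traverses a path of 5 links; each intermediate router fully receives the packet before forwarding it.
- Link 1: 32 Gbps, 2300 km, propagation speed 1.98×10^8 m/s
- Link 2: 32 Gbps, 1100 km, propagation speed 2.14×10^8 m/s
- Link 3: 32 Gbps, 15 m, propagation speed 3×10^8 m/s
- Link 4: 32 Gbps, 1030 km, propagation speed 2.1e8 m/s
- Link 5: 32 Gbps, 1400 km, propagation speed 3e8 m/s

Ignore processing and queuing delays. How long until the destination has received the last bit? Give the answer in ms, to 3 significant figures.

L = 9000 × 8 = 72000 bits.
Transmission delay per hop = L/R = 72000/32000000000 = 0.00225 ms; 5 hops → 0.01125 ms.
Propagation delays (d/s per hop): 11.6162, 5.14019, 5e-05, 4.90476, 4.66667 ms; sum = 26.3278 ms.
End-to-end = 26.3 ms.

26.3 ms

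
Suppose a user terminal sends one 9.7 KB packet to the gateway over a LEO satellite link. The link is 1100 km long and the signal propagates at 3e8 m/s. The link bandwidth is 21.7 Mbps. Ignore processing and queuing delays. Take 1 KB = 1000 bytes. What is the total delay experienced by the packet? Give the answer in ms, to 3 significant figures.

7.24 ms

L = 77600 bits.
Transmission delay = L/R = 77600 / 21700000 = 3.57604 ms.
Propagation delay = d/s = 1100000 m / 300000000 m/s = 3.66667 ms.
Total = 7.24 ms.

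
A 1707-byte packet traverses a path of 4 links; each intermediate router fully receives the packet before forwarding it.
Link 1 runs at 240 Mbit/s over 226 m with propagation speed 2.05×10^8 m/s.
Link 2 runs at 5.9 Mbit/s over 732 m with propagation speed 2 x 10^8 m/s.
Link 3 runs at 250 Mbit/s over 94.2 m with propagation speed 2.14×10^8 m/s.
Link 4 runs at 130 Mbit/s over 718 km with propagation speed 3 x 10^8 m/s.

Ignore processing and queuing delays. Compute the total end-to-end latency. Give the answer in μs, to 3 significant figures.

4930 μs

L = 1707 × 8 = 13656 bits.
Transmission delays (L/R per hop): 56.9, 2314.58, 54.624, 105.046 μs; sum = 2531.15 μs.
Propagation delays (d/s per hop): 1.10244, 3.66, 0.440187, 2393.33 μs; sum = 2398.54 μs.
End-to-end = 4930 μs.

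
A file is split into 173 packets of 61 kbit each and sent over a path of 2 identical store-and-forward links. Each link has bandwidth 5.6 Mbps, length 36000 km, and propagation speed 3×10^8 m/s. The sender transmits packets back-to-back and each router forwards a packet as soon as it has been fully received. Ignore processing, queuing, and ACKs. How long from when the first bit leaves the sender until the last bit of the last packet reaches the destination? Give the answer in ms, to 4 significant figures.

2135 ms

Per-hop transmission t_tx = L/R = 61000/5600000 = 10.8929 ms.
Per-hop propagation t_prop = 36000000/300000000 = 120 ms.
Pipeline fill: first packet needs 2·t_tx to clear all hops; remaining 172 packets each add one t_tx.
Total = (2+173-1)·t_tx + 2·t_prop = 174·10.8929 + 2·120 = 2135 ms.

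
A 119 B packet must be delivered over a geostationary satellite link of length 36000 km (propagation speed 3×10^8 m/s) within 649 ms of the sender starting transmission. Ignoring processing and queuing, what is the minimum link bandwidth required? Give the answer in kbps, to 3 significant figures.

1.80 kbps

L = 952 bits.
Propagation delay = 36000000 / 300000000 = 120 ms.
Transmission budget = 649 − 120 = 529 ms.
R ≥ L / t_tx = 952 bits / 0.529 s = 1.80 kbps.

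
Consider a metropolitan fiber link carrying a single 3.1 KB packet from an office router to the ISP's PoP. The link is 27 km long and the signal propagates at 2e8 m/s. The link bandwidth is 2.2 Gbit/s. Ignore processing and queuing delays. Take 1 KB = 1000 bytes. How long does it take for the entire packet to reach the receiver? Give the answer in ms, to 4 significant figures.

L = 24800 bits.
Transmission delay = L/R = 24800 / 2200000000 = 0.0112727 ms.
Propagation delay = d/s = 27000 m / 200000000 m/s = 0.135 ms.
Total = 0.1463 ms.

0.1463 ms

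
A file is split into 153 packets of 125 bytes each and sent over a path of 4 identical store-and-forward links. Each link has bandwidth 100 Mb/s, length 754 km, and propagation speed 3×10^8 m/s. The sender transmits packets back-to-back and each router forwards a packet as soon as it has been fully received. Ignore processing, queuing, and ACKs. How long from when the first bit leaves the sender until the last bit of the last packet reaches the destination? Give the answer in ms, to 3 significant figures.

Per-hop transmission t_tx = L/R = 1000/100000000 = 0.01 ms.
Per-hop propagation t_prop = 754000/300000000 = 2.51333 ms.
Pipeline fill: first packet needs 4·t_tx to clear all hops; remaining 152 packets each add one t_tx.
Total = (4+153-1)·t_tx + 4·t_prop = 156·0.01 + 4·2.51333 = 11.6 ms.

11.6 ms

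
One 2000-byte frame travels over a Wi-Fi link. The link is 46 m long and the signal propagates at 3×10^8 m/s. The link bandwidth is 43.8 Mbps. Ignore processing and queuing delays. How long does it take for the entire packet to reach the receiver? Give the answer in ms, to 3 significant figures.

0.365 ms

L = 2000 × 8 = 16000 bits.
Transmission delay = L/R = 16000 / 43800000 = 0.365297 ms.
Propagation delay = d/s = 46 m / 300000000 m/s = 0.000153333 ms.
Total = 0.365 ms.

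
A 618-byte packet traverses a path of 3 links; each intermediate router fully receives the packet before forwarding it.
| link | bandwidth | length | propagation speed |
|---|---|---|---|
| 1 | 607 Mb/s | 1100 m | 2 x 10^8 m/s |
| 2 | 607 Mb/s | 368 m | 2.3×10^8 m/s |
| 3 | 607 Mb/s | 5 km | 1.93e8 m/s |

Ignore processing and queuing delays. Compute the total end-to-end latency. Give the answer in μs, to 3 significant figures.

L = 618 × 8 = 4944 bits.
Transmission delay per hop = L/R = 4944/607000000 = 8.14498 μs; 3 hops → 24.4349 μs.
Propagation delays (d/s per hop): 5.5, 1.6, 25.9067 μs; sum = 33.0067 μs.
End-to-end = 57.4 μs.

57.4 μs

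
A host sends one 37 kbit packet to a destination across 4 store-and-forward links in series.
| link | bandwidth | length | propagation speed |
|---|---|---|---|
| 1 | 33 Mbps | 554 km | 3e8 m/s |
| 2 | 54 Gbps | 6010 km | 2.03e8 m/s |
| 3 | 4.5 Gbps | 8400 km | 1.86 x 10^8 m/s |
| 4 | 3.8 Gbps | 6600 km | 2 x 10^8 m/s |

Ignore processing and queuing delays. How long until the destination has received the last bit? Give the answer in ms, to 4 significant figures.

L = 37000 bits.
Transmission delays (L/R per hop): 1.12121, 0.000685185, 0.00822222, 0.00973684 ms; sum = 1.13986 ms.
Propagation delays (d/s per hop): 1.84667, 29.6059, 45.1613, 33 ms; sum = 109.614 ms.
End-to-end = 110.8 ms.

110.8 ms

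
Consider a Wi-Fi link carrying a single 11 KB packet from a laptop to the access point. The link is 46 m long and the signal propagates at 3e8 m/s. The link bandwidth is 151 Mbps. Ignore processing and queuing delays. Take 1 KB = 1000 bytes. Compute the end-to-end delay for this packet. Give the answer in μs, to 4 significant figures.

L = 88000 bits.
Transmission delay = L/R = 88000 / 151000000 = 582.781 μs.
Propagation delay = d/s = 46 m / 300000000 m/s = 0.153333 μs.
Total = 582.9 μs.

582.9 μs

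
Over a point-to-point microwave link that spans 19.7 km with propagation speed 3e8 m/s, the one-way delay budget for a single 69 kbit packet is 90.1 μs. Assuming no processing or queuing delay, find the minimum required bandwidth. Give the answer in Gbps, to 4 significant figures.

2.824 Gbps

Propagation delay = 19700 / 300000000 = 65.6667 μs.
Transmission budget = 90.1 − 65.6667 = 24.4333 μs.
R ≥ L / t_tx = 69000 bits / 2.44333e-05 s = 2.824 Gbps.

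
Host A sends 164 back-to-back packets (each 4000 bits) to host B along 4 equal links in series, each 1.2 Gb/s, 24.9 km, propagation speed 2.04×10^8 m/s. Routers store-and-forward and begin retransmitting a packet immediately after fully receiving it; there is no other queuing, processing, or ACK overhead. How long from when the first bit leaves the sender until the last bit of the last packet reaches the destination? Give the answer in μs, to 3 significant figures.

Per-hop transmission t_tx = L/R = 4000/1200000000 = 3.33333 μs.
Per-hop propagation t_prop = 24900/204000000 = 122.059 μs.
Pipeline fill: first packet needs 4·t_tx to clear all hops; remaining 163 packets each add one t_tx.
Total = (4+164-1)·t_tx + 4·t_prop = 167·3.33333 + 4·122.059 = 1040 μs.

1040 μs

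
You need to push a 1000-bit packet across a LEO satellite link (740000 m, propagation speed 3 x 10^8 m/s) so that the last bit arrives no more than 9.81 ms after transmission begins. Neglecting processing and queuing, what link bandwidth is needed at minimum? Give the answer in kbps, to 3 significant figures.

Propagation delay = 740000 / 300000000 = 2.46667 ms.
Transmission budget = 9.81 − 2.46667 = 7.34333 ms.
R ≥ L / t_tx = 1000 bits / 0.00734333 s = 136 kbps.

136 kbps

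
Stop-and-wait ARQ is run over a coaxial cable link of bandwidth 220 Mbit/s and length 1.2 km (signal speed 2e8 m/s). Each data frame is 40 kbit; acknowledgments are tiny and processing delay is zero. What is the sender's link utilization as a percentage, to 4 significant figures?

t_tx = L/R = 40000/220000000 = 0.000181818 s.
t_prop = 1200/200000000 = 6e-06 s; RTT = 1.2e-05 s.
Cycle = t_tx + RTT = 0.000193818 s.
Utilization = t_tx / cycle = 0.000181818/0.000193818 = 93.81 %.

93.81 %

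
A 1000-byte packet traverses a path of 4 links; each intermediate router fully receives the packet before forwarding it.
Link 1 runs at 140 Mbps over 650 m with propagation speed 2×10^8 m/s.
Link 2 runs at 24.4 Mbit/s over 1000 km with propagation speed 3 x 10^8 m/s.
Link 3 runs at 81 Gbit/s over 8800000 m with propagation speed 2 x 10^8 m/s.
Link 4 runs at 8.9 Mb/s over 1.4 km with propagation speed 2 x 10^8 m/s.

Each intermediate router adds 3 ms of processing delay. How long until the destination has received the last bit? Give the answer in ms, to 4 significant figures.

57.63 ms

L = 1000 × 8 = 8000 bits.
Transmission delays (L/R per hop): 0.0571429, 0.327869, 9.87654e-05, 0.898876 ms; sum = 1.28399 ms.
Propagation delays (d/s per hop): 0.00325, 3.33333, 44, 0.007 ms; sum = 47.3436 ms.
Processing at 3 router(s): 3 × 3 ms = 9 ms.
End-to-end = 57.63 ms.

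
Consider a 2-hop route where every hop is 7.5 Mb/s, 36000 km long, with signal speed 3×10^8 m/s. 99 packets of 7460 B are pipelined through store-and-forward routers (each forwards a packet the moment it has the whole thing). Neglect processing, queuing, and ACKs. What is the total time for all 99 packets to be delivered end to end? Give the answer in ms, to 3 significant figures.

Per-hop transmission t_tx = L/R = 59680/7500000 = 7.95733 ms.
Per-hop propagation t_prop = 36000000/300000000 = 120 ms.
Pipeline fill: first packet needs 2·t_tx to clear all hops; remaining 98 packets each add one t_tx.
Total = (2+99-1)·t_tx + 2·t_prop = 100·7.95733 + 2·120 = 1040 ms.

1040 ms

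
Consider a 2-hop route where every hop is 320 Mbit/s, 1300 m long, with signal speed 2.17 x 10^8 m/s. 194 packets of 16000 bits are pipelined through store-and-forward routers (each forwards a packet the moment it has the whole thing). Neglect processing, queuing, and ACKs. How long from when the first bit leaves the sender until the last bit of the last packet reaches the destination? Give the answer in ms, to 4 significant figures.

Per-hop transmission t_tx = L/R = 16000/320000000 = 0.05 ms.
Per-hop propagation t_prop = 1300/217000000 = 0.00599078 ms.
Pipeline fill: first packet needs 2·t_tx to clear all hops; remaining 193 packets each add one t_tx.
Total = (2+194-1)·t_tx + 2·t_prop = 195·0.05 + 2·0.00599078 = 9.762 ms.

9.762 ms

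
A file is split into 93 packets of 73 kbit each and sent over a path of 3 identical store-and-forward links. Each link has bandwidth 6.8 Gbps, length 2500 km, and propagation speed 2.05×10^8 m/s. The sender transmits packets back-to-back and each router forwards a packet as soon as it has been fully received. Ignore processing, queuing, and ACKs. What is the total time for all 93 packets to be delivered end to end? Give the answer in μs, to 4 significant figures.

Per-hop transmission t_tx = L/R = 73000/6800000000 = 10.7353 μs.
Per-hop propagation t_prop = 2500000/2.05e+08 = 12195.1 μs.
Pipeline fill: first packet needs 3·t_tx to clear all hops; remaining 92 packets each add one t_tx.
Total = (3+93-1)·t_tx + 3·t_prop = 95·10.7353 + 3·12195.1 = 37610 μs.

37610 μs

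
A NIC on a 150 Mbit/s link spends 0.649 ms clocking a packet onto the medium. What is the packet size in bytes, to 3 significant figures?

12200 bytes

L = R × t_tx = 150000000 b/s × 0.000649 s = 97350 bits.
In bytes: 97350 / 8 = 12200 bytes.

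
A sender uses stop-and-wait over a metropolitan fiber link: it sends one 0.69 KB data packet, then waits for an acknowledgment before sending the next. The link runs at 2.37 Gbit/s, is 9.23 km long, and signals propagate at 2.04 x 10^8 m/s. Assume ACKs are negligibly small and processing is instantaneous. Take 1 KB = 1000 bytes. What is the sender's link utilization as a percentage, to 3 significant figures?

2.51 %

t_tx = L/R = 5520/2370000000 = 2.32911e-06 s.
t_prop = 9230/204000000 = 4.52451e-05 s; RTT = 9.04902e-05 s.
Cycle = t_tx + RTT = 9.28193e-05 s.
Utilization = t_tx / cycle = 2.32911e-06/9.28193e-05 = 2.51 %.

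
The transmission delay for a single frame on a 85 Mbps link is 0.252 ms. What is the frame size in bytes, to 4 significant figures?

2678 bytes

L = R × t_tx = 85000000 b/s × 0.000252 s = 21420 bits.
In bytes: 21420 / 8 = 2678 bytes.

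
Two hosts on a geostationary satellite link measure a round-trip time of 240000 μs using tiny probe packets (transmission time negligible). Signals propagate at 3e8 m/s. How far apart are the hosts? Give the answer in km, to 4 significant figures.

36000 km

One-way propagation = RTT/2 = 120000 μs.
d = s × t = 300000000 × 0.12 = 36000 km.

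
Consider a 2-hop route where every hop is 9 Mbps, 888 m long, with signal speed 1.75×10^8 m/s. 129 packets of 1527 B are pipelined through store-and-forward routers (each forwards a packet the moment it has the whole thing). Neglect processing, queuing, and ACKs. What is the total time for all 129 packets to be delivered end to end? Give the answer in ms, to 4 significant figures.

176.5 ms

Per-hop transmission t_tx = L/R = 12216/9000000 = 1.35733 ms.
Per-hop propagation t_prop = 888/175000000 = 0.00507429 ms.
Pipeline fill: first packet needs 2·t_tx to clear all hops; remaining 128 packets each add one t_tx.
Total = (2+129-1)·t_tx + 2·t_prop = 130·1.35733 + 2·0.00507429 = 176.5 ms.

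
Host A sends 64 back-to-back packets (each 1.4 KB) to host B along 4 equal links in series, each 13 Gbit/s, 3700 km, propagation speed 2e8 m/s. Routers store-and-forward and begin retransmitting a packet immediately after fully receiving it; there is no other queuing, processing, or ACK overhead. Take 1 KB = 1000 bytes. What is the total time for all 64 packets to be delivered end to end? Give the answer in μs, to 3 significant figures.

Per-hop transmission t_tx = L/R = 11200/13000000000 = 0.861538 μs.
Per-hop propagation t_prop = 3700000/200000000 = 18500 μs.
Pipeline fill: first packet needs 4·t_tx to clear all hops; remaining 63 packets each add one t_tx.
Total = (4+64-1)·t_tx + 4·t_prop = 67·0.861538 + 4·18500 = 74100 μs.

74100 μs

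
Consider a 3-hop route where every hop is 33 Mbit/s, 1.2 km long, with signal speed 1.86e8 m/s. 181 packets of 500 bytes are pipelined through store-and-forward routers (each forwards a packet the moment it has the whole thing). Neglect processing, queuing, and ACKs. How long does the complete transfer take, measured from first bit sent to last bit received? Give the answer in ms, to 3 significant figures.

22.2 ms

Per-hop transmission t_tx = L/R = 4000/33000000 = 0.121212 ms.
Per-hop propagation t_prop = 1200/186000000 = 0.00645161 ms.
Pipeline fill: first packet needs 3·t_tx to clear all hops; remaining 180 packets each add one t_tx.
Total = (3+181-1)·t_tx + 3·t_prop = 183·0.121212 + 3·0.00645161 = 22.2 ms.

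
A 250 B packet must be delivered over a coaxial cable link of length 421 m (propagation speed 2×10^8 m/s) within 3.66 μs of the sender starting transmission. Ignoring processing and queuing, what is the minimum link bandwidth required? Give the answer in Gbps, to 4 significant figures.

1.286 Gbps

L = 2000 bits.
Propagation delay = 421 / 200000000 = 2.105 μs.
Transmission budget = 3.66 − 2.105 = 1.555 μs.
R ≥ L / t_tx = 2000 bits / 1.555e-06 s = 1.286 Gbps.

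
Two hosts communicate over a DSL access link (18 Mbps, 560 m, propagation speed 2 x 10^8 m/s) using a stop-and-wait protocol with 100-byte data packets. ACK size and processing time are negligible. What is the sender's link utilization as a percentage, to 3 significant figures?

t_tx = L/R = 800/18000000 = 4.44444e-05 s.
t_prop = 560/200000000 = 2.8e-06 s; RTT = 5.6e-06 s.
Cycle = t_tx + RTT = 5.00444e-05 s.
Utilization = t_tx / cycle = 4.44444e-05/5.00444e-05 = 88.8 %.

88.8 %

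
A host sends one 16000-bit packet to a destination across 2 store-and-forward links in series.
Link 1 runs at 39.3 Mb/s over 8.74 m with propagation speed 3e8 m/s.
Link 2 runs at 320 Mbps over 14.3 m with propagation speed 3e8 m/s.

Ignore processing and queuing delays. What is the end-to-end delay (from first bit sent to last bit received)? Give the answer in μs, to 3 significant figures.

Transmission delays (L/R per hop): 407.125, 50 μs; sum = 457.125 μs.
Propagation delays (d/s per hop): 0.0291333, 0.0476667 μs; sum = 0.0768 μs.
End-to-end = 457 μs.

457 μs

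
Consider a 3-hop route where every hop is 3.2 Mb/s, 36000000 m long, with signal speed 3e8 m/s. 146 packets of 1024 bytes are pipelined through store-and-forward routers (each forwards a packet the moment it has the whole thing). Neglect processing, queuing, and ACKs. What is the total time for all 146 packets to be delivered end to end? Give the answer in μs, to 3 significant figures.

Per-hop transmission t_tx = L/R = 8192/3200000 = 2560 μs.
Per-hop propagation t_prop = 36000000/300000000 = 120000 μs.
Pipeline fill: first packet needs 3·t_tx to clear all hops; remaining 145 packets each add one t_tx.
Total = (3+146-1)·t_tx + 3·t_prop = 148·2560 + 3·120000 = 739000 μs.

739000 μs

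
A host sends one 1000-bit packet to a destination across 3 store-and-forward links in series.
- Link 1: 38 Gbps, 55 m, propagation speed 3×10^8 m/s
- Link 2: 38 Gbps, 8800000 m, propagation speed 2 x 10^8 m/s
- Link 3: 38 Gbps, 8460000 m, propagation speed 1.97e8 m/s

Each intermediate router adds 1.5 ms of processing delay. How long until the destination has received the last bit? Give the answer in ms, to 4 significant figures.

Transmission delay per hop = L/R = 1000/38000000000 = 2.63158e-05 ms; 3 hops → 7.89474e-05 ms.
Propagation delays (d/s per hop): 0.000183333, 44, 42.9442 ms; sum = 86.9443 ms.
Processing at 2 router(s): 2 × 1.5 ms = 3 ms.
End-to-end = 89.94 ms.

89.94 ms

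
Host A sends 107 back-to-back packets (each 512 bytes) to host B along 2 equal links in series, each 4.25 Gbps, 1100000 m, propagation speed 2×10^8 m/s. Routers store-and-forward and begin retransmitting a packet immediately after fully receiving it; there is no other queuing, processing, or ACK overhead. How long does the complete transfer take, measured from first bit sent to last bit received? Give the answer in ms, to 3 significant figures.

Per-hop transmission t_tx = L/R = 4096/4250000000 = 0.000963765 ms.
Per-hop propagation t_prop = 1100000/200000000 = 5.5 ms.
Pipeline fill: first packet needs 2·t_tx to clear all hops; remaining 106 packets each add one t_tx.
Total = (2+107-1)·t_tx + 2·t_prop = 108·0.000963765 + 2·5.5 = 11.1 ms.

11.1 ms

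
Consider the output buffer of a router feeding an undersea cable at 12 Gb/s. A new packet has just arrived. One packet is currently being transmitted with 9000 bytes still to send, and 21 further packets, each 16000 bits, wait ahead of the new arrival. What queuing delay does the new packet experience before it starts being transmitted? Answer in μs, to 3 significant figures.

Each queued packet: L/R = 16000/12000000000 = 1.33333 μs.
21 queued → 28 μs.
Plus remaining 72000 bits of current packet: 6 μs.
Queuing delay = 34.0 μs.

34.0 μs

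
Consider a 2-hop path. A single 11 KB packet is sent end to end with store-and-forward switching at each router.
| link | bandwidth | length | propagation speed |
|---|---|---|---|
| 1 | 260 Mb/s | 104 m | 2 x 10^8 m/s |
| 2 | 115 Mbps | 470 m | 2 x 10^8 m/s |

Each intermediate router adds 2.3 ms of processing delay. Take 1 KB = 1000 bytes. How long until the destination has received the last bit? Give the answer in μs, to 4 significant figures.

L = 88000 bits.
Transmission delays (L/R per hop): 338.462, 765.217 μs; sum = 1103.68 μs.
Propagation delays (d/s per hop): 0.52, 2.35 μs; sum = 2.87 μs.
Processing at 1 router(s): 1 × 2.3 ms = 2300 μs.
End-to-end = 3407 μs.

3407 μs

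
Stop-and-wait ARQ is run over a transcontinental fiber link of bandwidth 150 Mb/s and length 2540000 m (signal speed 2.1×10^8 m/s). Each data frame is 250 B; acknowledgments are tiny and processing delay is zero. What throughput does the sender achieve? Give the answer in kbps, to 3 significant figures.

82.6 kbps

t_tx = L/R = 2000/150000000 = 1.33333e-05 s.
t_prop = 2540000/210000000 = 0.0120952 s; RTT = 0.0241905 s.
Cycle = t_tx + RTT = 0.0242038 s.
Throughput = L / cycle = 2000 / 0.0242038 = 82.6 kbps.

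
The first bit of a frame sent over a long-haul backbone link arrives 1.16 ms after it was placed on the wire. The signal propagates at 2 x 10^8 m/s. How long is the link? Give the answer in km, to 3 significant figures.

d = s × t_prop = 200000000 × 0.00116 = 232 km.

232 km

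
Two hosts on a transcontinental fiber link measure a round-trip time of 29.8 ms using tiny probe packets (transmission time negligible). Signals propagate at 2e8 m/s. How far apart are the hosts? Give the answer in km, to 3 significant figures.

2980 km

One-way propagation = RTT/2 = 14.9 ms.
d = s × t = 200000000 × 0.0149 = 2980 km.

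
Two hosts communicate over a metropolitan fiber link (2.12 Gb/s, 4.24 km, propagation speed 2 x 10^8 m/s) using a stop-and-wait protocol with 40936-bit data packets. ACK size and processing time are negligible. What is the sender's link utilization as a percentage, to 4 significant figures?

t_tx = L/R = 40936/2120000000 = 1.93094e-05 s.
t_prop = 4240/200000000 = 2.12e-05 s; RTT = 4.24e-05 s.
Cycle = t_tx + RTT = 6.17094e-05 s.
Utilization = t_tx / cycle = 1.93094e-05/6.17094e-05 = 31.29 %.

31.29 %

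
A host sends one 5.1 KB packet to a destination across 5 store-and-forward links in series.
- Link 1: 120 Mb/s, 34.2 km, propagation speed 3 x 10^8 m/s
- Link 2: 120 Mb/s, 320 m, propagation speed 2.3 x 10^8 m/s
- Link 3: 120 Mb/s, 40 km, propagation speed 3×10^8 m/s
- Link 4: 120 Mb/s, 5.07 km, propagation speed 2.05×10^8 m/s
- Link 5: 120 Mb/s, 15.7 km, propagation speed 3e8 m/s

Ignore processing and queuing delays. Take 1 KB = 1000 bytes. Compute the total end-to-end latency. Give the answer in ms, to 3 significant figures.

2.03 ms

L = 40800 bits.
Transmission delay per hop = L/R = 40800/120000000 = 0.34 ms; 5 hops → 1.7 ms.
Propagation delays (d/s per hop): 0.114, 0.0013913, 0.133333, 0.0247317, 0.0523333 ms; sum = 0.32579 ms.
End-to-end = 2.03 ms.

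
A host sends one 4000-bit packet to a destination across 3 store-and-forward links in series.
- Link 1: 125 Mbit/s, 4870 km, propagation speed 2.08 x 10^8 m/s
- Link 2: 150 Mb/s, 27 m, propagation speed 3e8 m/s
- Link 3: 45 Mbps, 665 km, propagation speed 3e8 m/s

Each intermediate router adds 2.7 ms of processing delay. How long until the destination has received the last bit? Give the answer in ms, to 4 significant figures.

31.18 ms

Transmission delays (L/R per hop): 0.032, 0.0266667, 0.0888889 ms; sum = 0.147556 ms.
Propagation delays (d/s per hop): 23.4135, 9e-05, 2.21667 ms; sum = 25.6302 ms.
Processing at 2 router(s): 2 × 2.7 ms = 5.4 ms.
End-to-end = 31.18 ms.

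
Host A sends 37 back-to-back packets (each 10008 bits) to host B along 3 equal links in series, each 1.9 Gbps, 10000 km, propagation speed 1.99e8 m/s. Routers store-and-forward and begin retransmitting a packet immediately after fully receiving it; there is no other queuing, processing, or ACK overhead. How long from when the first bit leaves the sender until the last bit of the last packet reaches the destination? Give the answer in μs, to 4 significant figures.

151000 μs

Per-hop transmission t_tx = L/R = 10008/1900000000 = 5.26737 μs.
Per-hop propagation t_prop = 10000000/199000000 = 50251.3 μs.
Pipeline fill: first packet needs 3·t_tx to clear all hops; remaining 36 packets each add one t_tx.
Total = (3+37-1)·t_tx + 3·t_prop = 39·5.26737 + 3·50251.3 = 151000 μs.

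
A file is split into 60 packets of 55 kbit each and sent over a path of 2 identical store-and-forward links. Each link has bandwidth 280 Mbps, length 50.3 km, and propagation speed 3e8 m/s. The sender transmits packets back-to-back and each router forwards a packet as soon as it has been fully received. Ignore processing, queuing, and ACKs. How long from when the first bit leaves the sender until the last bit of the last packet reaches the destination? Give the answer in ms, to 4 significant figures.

Per-hop transmission t_tx = L/R = 55000/280000000 = 0.196429 ms.
Per-hop propagation t_prop = 50300/300000000 = 0.167667 ms.
Pipeline fill: first packet needs 2·t_tx to clear all hops; remaining 59 packets each add one t_tx.
Total = (2+60-1)·t_tx + 2·t_prop = 61·0.196429 + 2·0.167667 = 12.32 ms.

12.32 ms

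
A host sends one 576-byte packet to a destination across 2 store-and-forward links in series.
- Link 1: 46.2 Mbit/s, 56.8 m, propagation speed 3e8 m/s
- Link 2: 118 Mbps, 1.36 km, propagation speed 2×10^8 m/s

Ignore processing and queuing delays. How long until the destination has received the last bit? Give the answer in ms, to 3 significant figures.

L = 576 × 8 = 4608 bits.
Transmission delays (L/R per hop): 0.0997403, 0.0390508 ms; sum = 0.138791 ms.
Propagation delays (d/s per hop): 0.000189333, 0.0068 ms; sum = 0.00698933 ms.
End-to-end = 0.146 ms.

0.146 ms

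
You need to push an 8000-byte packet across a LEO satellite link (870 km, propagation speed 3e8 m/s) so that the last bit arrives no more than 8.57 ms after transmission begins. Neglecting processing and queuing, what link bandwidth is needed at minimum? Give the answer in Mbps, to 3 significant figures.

11.3 Mbps

L = 64000 bits.
Propagation delay = 870000 / 300000000 = 2.9 ms.
Transmission budget = 8.57 − 2.9 = 5.67 ms.
R ≥ L / t_tx = 64000 bits / 0.00567 s = 11.3 Mbps.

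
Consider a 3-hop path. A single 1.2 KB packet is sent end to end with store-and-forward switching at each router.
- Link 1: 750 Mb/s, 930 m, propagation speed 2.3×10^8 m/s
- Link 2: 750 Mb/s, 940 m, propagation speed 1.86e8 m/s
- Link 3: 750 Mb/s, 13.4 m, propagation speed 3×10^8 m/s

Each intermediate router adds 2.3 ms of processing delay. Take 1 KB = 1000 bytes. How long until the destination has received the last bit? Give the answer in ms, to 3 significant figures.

L = 9600 bits.
Transmission delay per hop = L/R = 9600/750000000 = 0.0128 ms; 3 hops → 0.0384 ms.
Propagation delays (d/s per hop): 0.00404348, 0.00505376, 4.46667e-05 ms; sum = 0.00914191 ms.
Processing at 2 router(s): 2 × 2.3 ms = 4.6 ms.
End-to-end = 4.65 ms.

4.65 ms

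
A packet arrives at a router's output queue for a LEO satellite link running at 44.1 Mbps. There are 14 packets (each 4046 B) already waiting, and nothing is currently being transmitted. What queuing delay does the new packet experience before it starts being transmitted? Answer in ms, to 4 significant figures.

10.28 ms

Each queued packet: L/R = 32368/44100000 = 0.733968 ms.
14 queued → 10.2756 ms.
Queuing delay = 10.28 ms.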